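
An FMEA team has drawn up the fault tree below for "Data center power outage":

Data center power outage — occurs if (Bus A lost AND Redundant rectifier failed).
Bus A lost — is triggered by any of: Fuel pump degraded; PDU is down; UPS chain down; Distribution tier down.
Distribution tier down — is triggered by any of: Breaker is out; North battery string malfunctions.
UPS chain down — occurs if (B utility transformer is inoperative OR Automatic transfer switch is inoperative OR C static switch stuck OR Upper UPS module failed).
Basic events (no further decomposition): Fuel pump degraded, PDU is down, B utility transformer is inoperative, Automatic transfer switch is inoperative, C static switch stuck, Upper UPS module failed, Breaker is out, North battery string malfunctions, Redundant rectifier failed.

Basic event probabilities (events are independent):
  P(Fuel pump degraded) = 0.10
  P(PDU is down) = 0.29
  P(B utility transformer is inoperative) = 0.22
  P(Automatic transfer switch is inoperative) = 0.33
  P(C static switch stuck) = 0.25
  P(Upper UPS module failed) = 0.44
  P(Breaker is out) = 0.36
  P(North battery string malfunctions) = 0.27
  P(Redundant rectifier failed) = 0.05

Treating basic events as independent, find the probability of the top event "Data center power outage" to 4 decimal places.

P(UPS chain down) [OR] = 1 − (1−0.22) × (1−0.33) × (1−0.25) × (1−0.44) = 0.780508
P(Distribution tier down) [OR] = 1 − (1−0.36) × (1−0.27) = 0.532800
P(Bus A lost) [OR] = 1 − (1−0.10) × (1−0.29) × (1−0.780508) × (1−0.532800) = 0.934473
P(Data center power outage) [AND] = 0.934473 × 0.05 = 0.046724
Rounded to 4 decimal places: P(Data center power outage) ≈ 0.0467.

0.0467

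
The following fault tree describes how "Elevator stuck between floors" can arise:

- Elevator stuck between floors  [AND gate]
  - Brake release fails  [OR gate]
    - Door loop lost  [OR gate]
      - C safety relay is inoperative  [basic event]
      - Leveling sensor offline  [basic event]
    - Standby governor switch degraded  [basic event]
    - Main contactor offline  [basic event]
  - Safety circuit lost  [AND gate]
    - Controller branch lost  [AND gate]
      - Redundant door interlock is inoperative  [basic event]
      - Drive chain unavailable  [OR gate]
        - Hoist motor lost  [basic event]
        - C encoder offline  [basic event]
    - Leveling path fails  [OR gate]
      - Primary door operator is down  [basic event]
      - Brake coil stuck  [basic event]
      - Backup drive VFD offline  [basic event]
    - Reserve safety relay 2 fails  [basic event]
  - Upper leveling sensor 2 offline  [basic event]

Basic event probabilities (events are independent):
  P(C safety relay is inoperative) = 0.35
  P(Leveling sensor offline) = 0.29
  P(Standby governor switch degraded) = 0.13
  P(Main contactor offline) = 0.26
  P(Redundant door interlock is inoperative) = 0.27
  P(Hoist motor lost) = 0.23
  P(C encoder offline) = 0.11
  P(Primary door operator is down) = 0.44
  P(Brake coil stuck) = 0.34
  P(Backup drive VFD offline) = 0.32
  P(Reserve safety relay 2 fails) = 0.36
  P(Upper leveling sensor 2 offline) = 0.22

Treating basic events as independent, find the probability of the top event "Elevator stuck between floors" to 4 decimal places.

P(Door loop lost) [OR] = 1 − (1−0.35) × (1−0.29) = 0.538500
P(Brake release fails) [OR] = 1 − (1−0.538500) × (1−0.13) × (1−0.26) = 0.702886
P(Drive chain unavailable) [OR] = 1 − (1−0.23) × (1−0.11) = 0.314700
P(Controller branch lost) [AND] = 0.27 × 0.314700 = 0.084969
P(Leveling path fails) [OR] = 1 − (1−0.44) × (1−0.34) × (1−0.32) = 0.748672
P(Safety circuit lost) [AND] = 0.084969 × 0.748672 × 0.36 = 0.022901
P(Elevator stuck between floors) [AND] = 0.702886 × 0.022901 × 0.22 = 0.003541
Rounded to 4 decimal places: P(Elevator stuck between floors) ≈ 0.0035.

0.0035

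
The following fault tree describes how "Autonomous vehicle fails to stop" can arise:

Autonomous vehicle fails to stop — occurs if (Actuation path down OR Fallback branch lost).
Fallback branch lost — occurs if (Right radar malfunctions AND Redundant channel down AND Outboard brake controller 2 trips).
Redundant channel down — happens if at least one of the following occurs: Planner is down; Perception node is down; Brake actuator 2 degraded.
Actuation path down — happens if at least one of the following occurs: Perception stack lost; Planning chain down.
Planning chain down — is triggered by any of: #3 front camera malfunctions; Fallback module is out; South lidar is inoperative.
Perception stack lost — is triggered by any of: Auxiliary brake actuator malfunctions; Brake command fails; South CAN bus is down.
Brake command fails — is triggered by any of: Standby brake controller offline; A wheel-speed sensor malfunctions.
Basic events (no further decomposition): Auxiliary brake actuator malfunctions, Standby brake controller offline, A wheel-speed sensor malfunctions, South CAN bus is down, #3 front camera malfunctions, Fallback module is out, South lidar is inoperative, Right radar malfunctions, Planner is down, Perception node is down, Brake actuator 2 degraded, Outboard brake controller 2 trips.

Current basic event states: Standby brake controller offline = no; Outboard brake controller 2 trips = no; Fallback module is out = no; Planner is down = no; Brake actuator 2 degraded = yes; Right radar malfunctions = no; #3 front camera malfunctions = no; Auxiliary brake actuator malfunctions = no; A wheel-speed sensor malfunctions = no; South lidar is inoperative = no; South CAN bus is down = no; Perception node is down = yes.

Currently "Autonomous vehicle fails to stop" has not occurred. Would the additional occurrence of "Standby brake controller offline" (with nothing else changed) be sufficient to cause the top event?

Counterfactual: set "Standby brake controller offline" to occurred.
Brake command fails [OR]: Standby brake controller offline=occurs, A wheel-speed sensor malfunctions=not → at least one input occurs → occurs.
Perception stack lost [OR]: Auxiliary brake actuator malfunctions=not, Brake command fails=occurs, South CAN bus is down=not → at least one input occurs → occurs.
Planning chain down [OR]: #3 front camera malfunctions=not, Fallback module is out=not, South lidar is inoperative=not → no input occurs → does not occur.
Actuation path down [OR]: Perception stack lost=occurs, Planning chain down=not → at least one input occurs → occurs.
Redundant channel down [OR]: Planner is down=not, Perception node is down=occurs, Brake actuator 2 degraded=occurs → at least one input occurs → occurs.
Fallback branch lost [AND]: Right radar malfunctions=not, Redundant channel down=occurs, Outboard brake controller 2 trips=not → not all inputs occur → does not occur.
Autonomous vehicle fails to stop [OR]: Actuation path down=occurs, Fallback branch lost=not → at least one input occurs → occurs.

Yes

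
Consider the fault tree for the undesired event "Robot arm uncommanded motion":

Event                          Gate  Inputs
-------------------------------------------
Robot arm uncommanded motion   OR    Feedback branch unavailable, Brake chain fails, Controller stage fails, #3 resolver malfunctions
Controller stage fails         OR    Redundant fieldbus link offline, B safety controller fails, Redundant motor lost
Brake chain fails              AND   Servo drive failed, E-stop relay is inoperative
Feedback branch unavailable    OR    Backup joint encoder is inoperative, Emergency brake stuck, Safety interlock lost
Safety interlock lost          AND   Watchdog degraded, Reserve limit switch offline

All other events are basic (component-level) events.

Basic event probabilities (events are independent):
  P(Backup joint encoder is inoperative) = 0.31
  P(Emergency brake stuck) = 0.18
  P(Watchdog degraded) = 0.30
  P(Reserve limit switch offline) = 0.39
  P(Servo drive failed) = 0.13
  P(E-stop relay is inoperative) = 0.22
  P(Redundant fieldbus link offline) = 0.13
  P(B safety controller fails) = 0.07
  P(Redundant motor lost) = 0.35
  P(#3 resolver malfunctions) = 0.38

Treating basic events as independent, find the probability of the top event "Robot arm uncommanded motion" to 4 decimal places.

0.8418

P(Safety interlock lost) [AND] = 0.30 × 0.39 = 0.117000
P(Feedback branch unavailable) [OR] = 1 − (1−0.31) × (1−0.18) × (1−0.117000) = 0.500399
P(Brake chain fails) [AND] = 0.13 × 0.22 = 0.028600
P(Controller stage fails) [OR] = 1 − (1−0.13) × (1−0.07) × (1−0.35) = 0.474085
P(Robot arm uncommanded motion) [OR] = 1 − (1−0.500399) × (1−0.028600) × (1−0.474085) × (1−0.38) = 0.841755
Rounded to 4 decimal places: P(Robot arm uncommanded motion) ≈ 0.8418.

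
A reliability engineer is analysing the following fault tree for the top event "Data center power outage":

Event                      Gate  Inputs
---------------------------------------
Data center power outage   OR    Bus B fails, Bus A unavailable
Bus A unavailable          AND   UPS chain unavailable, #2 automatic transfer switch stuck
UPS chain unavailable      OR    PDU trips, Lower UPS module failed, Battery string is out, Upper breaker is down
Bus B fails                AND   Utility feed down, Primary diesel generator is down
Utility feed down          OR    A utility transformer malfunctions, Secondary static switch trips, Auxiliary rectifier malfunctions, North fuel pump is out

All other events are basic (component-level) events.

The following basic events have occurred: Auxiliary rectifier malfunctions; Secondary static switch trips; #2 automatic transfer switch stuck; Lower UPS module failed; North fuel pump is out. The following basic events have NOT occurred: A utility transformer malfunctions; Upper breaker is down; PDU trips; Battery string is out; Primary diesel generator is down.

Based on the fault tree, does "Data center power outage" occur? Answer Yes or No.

Yes

Utility feed down [OR]: A utility transformer malfunctions=not, Secondary static switch trips=occurs, Auxiliary rectifier malfunctions=occurs, North fuel pump is out=occurs → at least one input occurs → occurs.
Bus B fails [AND]: Utility feed down=occurs, Primary diesel generator is down=not → not all inputs occur → does not occur.
UPS chain unavailable [OR]: PDU trips=not, Lower UPS module failed=occurs, Battery string is out=not, Upper breaker is down=not → at least one input occurs → occurs.
Bus A unavailable [AND]: UPS chain unavailable=occurs, #2 automatic transfer switch stuck=occurs → all inputs occur → occurs.
Data center power outage [OR]: Bus B fails=not, Bus A unavailable=occurs → at least one input occurs → occurs.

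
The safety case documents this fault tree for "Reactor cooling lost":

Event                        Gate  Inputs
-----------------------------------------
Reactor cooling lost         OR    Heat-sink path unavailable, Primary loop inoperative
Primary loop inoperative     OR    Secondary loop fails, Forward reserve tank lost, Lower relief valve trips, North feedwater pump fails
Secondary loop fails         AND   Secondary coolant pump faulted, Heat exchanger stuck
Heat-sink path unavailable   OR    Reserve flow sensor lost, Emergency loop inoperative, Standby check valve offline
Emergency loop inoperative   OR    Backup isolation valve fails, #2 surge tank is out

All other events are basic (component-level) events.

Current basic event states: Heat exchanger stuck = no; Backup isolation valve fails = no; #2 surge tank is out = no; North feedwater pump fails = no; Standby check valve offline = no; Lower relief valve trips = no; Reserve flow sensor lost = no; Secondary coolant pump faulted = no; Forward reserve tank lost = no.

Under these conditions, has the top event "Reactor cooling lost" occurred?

No

Emergency loop inoperative [OR]: Backup isolation valve fails=not, #2 surge tank is out=not → no input occurs → does not occur.
Heat-sink path unavailable [OR]: Reserve flow sensor lost=not, Emergency loop inoperative=not, Standby check valve offline=not → no input occurs → does not occur.
Secondary loop fails [AND]: Secondary coolant pump faulted=not, Heat exchanger stuck=not → not all inputs occur → does not occur.
Primary loop inoperative [OR]: Secondary loop fails=not, Forward reserve tank lost=not, Lower relief valve trips=not, North feedwater pump fails=not → no input occurs → does not occur.
Reactor cooling lost [OR]: Heat-sink path unavailable=not, Primary loop inoperative=not → no input occurs → does not occur.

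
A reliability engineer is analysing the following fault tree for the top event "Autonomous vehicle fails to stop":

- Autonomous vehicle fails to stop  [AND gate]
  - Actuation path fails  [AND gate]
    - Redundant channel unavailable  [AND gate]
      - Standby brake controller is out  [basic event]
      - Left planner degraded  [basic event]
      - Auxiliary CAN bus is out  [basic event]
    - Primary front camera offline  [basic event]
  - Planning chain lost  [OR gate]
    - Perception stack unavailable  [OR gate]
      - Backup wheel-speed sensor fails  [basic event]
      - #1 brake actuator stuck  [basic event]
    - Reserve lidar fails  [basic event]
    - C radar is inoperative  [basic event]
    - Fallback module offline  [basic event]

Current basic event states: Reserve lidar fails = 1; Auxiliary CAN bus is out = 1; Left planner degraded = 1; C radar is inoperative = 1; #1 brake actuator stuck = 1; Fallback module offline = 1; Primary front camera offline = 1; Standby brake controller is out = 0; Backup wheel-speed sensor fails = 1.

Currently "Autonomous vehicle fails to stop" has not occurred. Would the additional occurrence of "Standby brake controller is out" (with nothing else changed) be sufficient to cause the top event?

Counterfactual: set "Standby brake controller is out" to occurred.
Redundant channel unavailable [AND]: Standby brake controller is out=occurs, Left planner degraded=occurs, Auxiliary CAN bus is out=occurs → all inputs occur → occurs.
Actuation path fails [AND]: Redundant channel unavailable=occurs, Primary front camera offline=occurs → all inputs occur → occurs.
Perception stack unavailable [OR]: Backup wheel-speed sensor fails=occurs, #1 brake actuator stuck=occurs → at least one input occurs → occurs.
Planning chain lost [OR]: Perception stack unavailable=occurs, Reserve lidar fails=occurs, C radar is inoperative=occurs, Fallback module offline=occurs → at least one input occurs → occurs.
Autonomous vehicle fails to stop [AND]: Actuation path fails=occurs, Planning chain lost=occurs → all inputs occur → occurs.

Yes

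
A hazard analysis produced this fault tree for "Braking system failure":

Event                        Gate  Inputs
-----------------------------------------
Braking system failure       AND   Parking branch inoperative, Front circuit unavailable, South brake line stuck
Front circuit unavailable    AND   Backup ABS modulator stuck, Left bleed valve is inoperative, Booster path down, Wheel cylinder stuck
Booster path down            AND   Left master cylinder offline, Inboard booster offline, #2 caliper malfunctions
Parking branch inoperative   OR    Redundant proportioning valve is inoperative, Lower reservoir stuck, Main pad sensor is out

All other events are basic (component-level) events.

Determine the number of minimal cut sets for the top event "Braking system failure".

3

Parking branch inoperative [OR]: union of children's cut sets → 3 cut set(s).
Booster path down [AND]: one cut set from each child combined → 1 × 1 × 1 = 1 cut set(s).
Front circuit unavailable [AND]: one cut set from each child combined → 1 × 1 × 1 × 1 = 1 cut set(s).
Braking system failure [AND]: one cut set from each child combined → 3 × 1 × 1 = 3 cut set(s).
Minimal cut sets: {#2 caliper malfunctions, Backup ABS modulator stuck, Inboard booster offline, Left bleed valve is inoperative, Left master cylinder offline, Redundant proportioning valve is inoperative, South brake line stuck, Wheel cylinder stuck}; {#2 caliper malfunctions, Backup ABS modulator stuck, Inboard booster offline, Left bleed valve is inoperative, Left master cylinder offline, Lower reservoir stuck, South brake line stuck, Wheel cylinder stuck}; {#2 caliper malfunctions, Backup ABS modulator stuck, Inboard booster offline, Left bleed valve is inoperative, Left master cylinder offline, Main pad sensor is out, South brake line stuck, Wheel cylinder stuck}.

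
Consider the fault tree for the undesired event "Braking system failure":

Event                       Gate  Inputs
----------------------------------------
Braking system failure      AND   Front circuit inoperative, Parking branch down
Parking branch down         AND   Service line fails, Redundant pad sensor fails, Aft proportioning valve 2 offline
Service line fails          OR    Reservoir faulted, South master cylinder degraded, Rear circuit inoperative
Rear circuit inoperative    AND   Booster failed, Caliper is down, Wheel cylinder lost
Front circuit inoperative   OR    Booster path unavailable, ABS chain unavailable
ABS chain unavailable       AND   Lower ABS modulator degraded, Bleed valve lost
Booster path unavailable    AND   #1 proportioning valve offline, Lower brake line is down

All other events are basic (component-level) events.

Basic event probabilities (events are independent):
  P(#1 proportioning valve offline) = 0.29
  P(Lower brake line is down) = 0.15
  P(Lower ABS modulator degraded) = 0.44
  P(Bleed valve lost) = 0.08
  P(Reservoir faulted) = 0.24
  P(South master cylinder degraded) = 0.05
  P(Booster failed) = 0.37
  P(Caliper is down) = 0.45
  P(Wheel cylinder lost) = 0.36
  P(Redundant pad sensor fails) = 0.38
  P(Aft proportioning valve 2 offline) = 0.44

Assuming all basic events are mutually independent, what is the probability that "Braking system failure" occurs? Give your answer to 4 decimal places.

0.0041

P(Booster path unavailable) [AND] = 0.29 × 0.15 = 0.043500
P(ABS chain unavailable) [AND] = 0.44 × 0.08 = 0.035200
P(Front circuit inoperative) [OR] = 1 − (1−0.043500) × (1−0.035200) = 0.077169
P(Rear circuit inoperative) [AND] = 0.37 × 0.45 × 0.36 = 0.059940
P(Service line fails) [OR] = 1 − (1−0.24) × (1−0.05) × (1−0.059940) = 0.321277
P(Parking branch down) [AND] = 0.321277 × 0.38 × 0.44 = 0.053718
P(Braking system failure) [AND] = 0.077169 × 0.053718 = 0.004145
Rounded to 4 decimal places: P(Braking system failure) ≈ 0.0041.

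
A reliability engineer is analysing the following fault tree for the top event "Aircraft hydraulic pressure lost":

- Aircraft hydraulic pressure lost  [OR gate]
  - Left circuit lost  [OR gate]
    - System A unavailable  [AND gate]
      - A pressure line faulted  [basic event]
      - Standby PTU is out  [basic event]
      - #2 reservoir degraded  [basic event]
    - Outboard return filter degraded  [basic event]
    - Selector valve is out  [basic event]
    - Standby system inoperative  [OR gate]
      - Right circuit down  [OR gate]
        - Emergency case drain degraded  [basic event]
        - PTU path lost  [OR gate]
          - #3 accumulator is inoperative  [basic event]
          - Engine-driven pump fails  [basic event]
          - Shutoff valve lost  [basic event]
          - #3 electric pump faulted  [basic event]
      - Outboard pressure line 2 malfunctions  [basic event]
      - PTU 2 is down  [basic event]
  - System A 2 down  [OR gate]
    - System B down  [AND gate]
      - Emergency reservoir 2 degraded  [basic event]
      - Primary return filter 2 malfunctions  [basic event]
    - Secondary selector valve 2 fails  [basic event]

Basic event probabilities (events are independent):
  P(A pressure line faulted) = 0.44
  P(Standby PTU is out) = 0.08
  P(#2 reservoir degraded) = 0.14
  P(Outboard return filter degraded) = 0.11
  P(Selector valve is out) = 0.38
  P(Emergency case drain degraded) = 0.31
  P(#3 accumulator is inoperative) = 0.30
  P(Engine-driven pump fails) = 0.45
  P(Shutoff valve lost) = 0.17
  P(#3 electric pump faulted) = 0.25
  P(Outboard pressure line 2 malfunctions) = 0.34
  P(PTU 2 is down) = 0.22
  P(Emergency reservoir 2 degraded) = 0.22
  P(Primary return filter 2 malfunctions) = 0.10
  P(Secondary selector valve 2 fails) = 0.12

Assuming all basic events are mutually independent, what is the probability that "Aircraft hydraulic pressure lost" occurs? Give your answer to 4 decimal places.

0.9598

P(System A unavailable) [AND] = 0.44 × 0.08 × 0.14 = 0.004928
P(PTU path lost) [OR] = 1 − (1−0.30) × (1−0.45) × (1−0.17) × (1−0.25) = 0.760338
P(Right circuit down) [OR] = 1 − (1−0.31) × (1−0.760338) = 0.834633
P(Standby system inoperative) [OR] = 1 − (1−0.834633) × (1−0.34) × (1−0.22) = 0.914869
P(Left circuit lost) [OR] = 1 − (1−0.004928) × (1−0.11) × (1−0.38) × (1−0.914869) = 0.953256
P(System B down) [AND] = 0.22 × 0.10 = 0.022000
P(System A 2 down) [OR] = 1 − (1−0.022000) × (1−0.12) = 0.139360
P(Aircraft hydraulic pressure lost) [OR] = 1 − (1−0.953256) × (1−0.139360) = 0.959770
Rounded to 4 decimal places: P(Aircraft hydraulic pressure lost) ≈ 0.9598.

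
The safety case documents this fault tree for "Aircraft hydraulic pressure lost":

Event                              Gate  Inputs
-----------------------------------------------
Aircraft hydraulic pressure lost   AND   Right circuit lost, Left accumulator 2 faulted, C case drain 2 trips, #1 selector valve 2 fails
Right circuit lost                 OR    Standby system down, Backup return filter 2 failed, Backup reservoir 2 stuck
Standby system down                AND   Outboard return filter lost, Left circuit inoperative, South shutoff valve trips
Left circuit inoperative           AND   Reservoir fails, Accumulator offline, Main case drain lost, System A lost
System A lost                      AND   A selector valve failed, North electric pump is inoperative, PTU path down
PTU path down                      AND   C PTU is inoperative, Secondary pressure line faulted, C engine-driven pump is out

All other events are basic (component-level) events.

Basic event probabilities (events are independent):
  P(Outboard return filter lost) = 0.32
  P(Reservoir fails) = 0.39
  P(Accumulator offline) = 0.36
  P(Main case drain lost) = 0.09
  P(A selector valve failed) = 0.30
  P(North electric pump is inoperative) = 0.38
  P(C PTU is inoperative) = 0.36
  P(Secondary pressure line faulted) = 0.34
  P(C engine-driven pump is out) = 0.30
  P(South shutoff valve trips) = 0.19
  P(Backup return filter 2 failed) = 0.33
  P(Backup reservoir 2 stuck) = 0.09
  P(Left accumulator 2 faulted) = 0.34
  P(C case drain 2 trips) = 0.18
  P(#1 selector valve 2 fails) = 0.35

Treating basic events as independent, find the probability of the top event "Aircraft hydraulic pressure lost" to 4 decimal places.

P(PTU path down) [AND] = 0.36 × 0.34 × 0.30 = 0.036720
P(System A lost) [AND] = 0.30 × 0.38 × 0.036720 = 0.004186
P(Left circuit inoperative) [AND] = 0.39 × 0.36 × 0.09 × 0.004186 = 0.000053
P(Standby system down) [AND] = 0.32 × 0.000053 × 0.19 = 0.000003
P(Right circuit lost) [OR] = 1 − (1−0.000003) × (1−0.33) × (1−0.09) = 0.390302
P(Aircraft hydraulic pressure lost) [AND] = 0.390302 × 0.34 × 0.18 × 0.35 = 0.008360
Rounded to 4 decimal places: P(Aircraft hydraulic pressure lost) ≈ 0.0084.

0.0084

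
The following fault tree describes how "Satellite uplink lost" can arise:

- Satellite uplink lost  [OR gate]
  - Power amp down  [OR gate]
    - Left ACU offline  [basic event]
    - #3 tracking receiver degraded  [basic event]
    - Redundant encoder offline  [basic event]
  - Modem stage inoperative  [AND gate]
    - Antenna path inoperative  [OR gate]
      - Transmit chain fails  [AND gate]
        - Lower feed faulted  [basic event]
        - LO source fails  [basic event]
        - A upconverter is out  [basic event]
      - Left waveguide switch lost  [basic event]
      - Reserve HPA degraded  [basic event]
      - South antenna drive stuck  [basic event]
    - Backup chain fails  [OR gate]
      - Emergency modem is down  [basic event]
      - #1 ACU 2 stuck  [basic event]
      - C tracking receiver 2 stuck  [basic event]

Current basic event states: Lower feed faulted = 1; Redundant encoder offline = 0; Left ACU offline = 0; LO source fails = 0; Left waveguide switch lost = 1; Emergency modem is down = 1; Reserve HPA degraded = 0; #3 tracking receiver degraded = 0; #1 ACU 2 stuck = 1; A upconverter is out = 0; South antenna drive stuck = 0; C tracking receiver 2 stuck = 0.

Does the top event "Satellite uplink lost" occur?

Power amp down [OR]: Left ACU offline=not, #3 tracking receiver degraded=not, Redundant encoder offline=not → no input occurs → does not occur.
Transmit chain fails [AND]: Lower feed faulted=occurs, LO source fails=not, A upconverter is out=not → not all inputs occur → does not occur.
Antenna path inoperative [OR]: Transmit chain fails=not, Left waveguide switch lost=occurs, Reserve HPA degraded=not, South antenna drive stuck=not → at least one input occurs → occurs.
Backup chain fails [OR]: Emergency modem is down=occurs, #1 ACU 2 stuck=occurs, C tracking receiver 2 stuck=not → at least one input occurs → occurs.
Modem stage inoperative [AND]: Antenna path inoperative=occurs, Backup chain fails=occurs → all inputs occur → occurs.
Satellite uplink lost [OR]: Power amp down=not, Modem stage inoperative=occurs → at least one input occurs → occurs.

Yes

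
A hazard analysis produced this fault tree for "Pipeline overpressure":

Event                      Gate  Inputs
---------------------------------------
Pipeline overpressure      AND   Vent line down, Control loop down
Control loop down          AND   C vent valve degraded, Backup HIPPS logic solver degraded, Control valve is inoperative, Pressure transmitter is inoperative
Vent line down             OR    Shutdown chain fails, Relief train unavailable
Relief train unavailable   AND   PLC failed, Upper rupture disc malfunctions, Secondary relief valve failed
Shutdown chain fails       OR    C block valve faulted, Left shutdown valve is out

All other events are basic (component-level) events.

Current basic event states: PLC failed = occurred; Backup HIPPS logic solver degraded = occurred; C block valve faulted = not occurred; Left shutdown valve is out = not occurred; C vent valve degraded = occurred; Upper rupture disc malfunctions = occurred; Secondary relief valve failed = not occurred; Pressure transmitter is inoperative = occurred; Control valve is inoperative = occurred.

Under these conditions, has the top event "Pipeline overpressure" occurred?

No

Shutdown chain fails [OR]: C block valve faulted=not, Left shutdown valve is out=not → no input occurs → does not occur.
Relief train unavailable [AND]: PLC failed=occurs, Upper rupture disc malfunctions=occurs, Secondary relief valve failed=not → not all inputs occur → does not occur.
Vent line down [OR]: Shutdown chain fails=not, Relief train unavailable=not → no input occurs → does not occur.
Control loop down [AND]: C vent valve degraded=occurs, Backup HIPPS logic solver degraded=occurs, Control valve is inoperative=occurs, Pressure transmitter is inoperative=occurs → all inputs occur → occurs.
Pipeline overpressure [AND]: Vent line down=not, Control loop down=occurs → not all inputs occur → does not occur.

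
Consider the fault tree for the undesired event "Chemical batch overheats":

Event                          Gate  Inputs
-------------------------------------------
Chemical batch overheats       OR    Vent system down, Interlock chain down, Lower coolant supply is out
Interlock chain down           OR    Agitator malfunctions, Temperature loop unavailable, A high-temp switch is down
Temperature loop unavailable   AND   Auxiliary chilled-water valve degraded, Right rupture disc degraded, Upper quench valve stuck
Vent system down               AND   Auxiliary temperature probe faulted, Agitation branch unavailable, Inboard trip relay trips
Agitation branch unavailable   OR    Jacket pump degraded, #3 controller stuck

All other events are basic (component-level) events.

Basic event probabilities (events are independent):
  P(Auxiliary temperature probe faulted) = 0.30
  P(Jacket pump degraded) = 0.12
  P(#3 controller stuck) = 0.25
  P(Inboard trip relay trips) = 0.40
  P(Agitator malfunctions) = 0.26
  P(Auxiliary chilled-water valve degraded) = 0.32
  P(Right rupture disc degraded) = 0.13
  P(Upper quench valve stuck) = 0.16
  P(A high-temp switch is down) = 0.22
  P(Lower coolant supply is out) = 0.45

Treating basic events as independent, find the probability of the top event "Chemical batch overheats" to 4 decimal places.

P(Agitation branch unavailable) [OR] = 1 − (1−0.12) × (1−0.25) = 0.340000
P(Vent system down) [AND] = 0.30 × 0.340000 × 0.40 = 0.040800
P(Temperature loop unavailable) [AND] = 0.32 × 0.13 × 0.16 = 0.006656
P(Interlock chain down) [OR] = 1 − (1−0.26) × (1−0.006656) × (1−0.22) = 0.426642
P(Chemical batch overheats) [OR] = 1 − (1−0.040800) × (1−0.426642) × (1−0.45) = 0.697519
Rounded to 4 decimal places: P(Chemical batch overheats) ≈ 0.6975.

0.6975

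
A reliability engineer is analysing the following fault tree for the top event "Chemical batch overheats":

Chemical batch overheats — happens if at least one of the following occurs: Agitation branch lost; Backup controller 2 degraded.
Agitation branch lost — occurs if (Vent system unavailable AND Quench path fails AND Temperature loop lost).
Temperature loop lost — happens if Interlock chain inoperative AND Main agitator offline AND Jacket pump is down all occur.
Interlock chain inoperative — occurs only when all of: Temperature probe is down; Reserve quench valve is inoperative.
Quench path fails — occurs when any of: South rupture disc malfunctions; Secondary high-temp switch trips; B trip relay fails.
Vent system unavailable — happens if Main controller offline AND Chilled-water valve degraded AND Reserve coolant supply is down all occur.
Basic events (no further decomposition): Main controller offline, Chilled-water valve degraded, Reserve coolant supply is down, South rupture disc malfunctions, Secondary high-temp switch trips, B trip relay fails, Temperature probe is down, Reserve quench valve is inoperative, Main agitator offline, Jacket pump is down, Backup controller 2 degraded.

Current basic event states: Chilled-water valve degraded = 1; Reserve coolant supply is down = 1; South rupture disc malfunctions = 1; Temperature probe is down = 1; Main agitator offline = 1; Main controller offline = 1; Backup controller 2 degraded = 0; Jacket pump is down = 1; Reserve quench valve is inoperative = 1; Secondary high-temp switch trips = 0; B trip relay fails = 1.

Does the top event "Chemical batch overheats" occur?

Vent system unavailable [AND]: Main controller offline=occurs, Chilled-water valve degraded=occurs, Reserve coolant supply is down=occurs → all inputs occur → occurs.
Quench path fails [OR]: South rupture disc malfunctions=occurs, Secondary high-temp switch trips=not, B trip relay fails=occurs → at least one input occurs → occurs.
Interlock chain inoperative [AND]: Temperature probe is down=occurs, Reserve quench valve is inoperative=occurs → all inputs occur → occurs.
Temperature loop lost [AND]: Interlock chain inoperative=occurs, Main agitator offline=occurs, Jacket pump is down=occurs → all inputs occur → occurs.
Agitation branch lost [AND]: Vent system unavailable=occurs, Quench path fails=occurs, Temperature loop lost=occurs → all inputs occur → occurs.
Chemical batch overheats [OR]: Agitation branch lost=occurs, Backup controller 2 degraded=not → at least one input occurs → occurs.

Yes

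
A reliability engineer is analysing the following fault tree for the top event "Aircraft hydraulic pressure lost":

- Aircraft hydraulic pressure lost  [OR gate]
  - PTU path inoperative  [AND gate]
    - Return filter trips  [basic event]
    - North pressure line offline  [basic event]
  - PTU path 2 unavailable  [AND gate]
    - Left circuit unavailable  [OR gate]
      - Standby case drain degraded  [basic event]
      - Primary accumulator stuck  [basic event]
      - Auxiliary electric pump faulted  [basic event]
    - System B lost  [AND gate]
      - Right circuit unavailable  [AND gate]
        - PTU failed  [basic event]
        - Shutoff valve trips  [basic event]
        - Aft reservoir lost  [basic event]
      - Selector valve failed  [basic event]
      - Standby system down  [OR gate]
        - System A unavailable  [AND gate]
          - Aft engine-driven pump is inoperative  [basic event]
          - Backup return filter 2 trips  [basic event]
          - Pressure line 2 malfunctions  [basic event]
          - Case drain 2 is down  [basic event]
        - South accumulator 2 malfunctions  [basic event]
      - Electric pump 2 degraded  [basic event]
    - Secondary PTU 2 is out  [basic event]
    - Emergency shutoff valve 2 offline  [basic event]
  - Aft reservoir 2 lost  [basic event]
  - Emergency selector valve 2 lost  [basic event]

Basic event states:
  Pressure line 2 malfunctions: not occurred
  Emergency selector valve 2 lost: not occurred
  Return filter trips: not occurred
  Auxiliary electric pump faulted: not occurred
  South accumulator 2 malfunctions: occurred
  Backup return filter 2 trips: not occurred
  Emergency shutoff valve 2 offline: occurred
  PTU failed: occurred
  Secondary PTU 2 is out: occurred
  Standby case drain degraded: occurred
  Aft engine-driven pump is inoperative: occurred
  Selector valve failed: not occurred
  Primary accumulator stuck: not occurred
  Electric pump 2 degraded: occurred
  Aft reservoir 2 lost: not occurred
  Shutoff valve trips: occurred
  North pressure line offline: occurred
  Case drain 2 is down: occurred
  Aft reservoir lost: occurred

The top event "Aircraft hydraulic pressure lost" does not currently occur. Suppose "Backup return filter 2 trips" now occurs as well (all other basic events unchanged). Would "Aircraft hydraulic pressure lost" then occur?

Counterfactual: set "Backup return filter 2 trips" to occurred.
PTU path inoperative [AND]: Return filter trips=not, North pressure line offline=occurs → not all inputs occur → does not occur.
Left circuit unavailable [OR]: Standby case drain degraded=occurs, Primary accumulator stuck=not, Auxiliary electric pump faulted=not → at least one input occurs → occurs.
Right circuit unavailable [AND]: PTU failed=occurs, Shutoff valve trips=occurs, Aft reservoir lost=occurs → all inputs occur → occurs.
System A unavailable [AND]: Aft engine-driven pump is inoperative=occurs, Backup return filter 2 trips=occurs, Pressure line 2 malfunctions=not, Case drain 2 is down=occurs → not all inputs occur → does not occur.
Standby system down [OR]: System A unavailable=not, South accumulator 2 malfunctions=occurs → at least one input occurs → occurs.
System B lost [AND]: Right circuit unavailable=occurs, Selector valve failed=not, Standby system down=occurs, Electric pump 2 degraded=occurs → not all inputs occur → does not occur.
PTU path 2 unavailable [AND]: Left circuit unavailable=occurs, System B lost=not, Secondary PTU 2 is out=occurs, Emergency shutoff valve 2 offline=occurs → not all inputs occur → does not occur.
Aircraft hydraulic pressure lost [OR]: PTU path inoperative=not, PTU path 2 unavailable=not, Aft reservoir 2 lost=not, Emergency selector valve 2 lost=not → no input occurs → does not occur.

No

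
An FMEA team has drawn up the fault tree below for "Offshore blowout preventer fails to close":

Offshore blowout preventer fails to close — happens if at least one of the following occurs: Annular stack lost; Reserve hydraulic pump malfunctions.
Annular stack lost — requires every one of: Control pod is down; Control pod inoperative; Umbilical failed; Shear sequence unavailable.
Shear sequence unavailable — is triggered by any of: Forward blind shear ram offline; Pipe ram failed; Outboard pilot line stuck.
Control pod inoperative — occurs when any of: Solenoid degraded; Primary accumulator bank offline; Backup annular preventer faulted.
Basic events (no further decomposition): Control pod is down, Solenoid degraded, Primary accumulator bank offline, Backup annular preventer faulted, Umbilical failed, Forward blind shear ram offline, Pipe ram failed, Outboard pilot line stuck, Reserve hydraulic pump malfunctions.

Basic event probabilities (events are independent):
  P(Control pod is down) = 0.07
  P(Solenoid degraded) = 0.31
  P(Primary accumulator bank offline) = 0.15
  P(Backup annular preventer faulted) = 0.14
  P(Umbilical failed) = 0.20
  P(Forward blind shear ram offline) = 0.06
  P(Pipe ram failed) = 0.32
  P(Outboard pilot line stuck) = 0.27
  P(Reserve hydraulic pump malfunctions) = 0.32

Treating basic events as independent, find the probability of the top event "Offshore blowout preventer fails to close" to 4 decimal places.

0.3225

P(Control pod inoperative) [OR] = 1 − (1−0.31) × (1−0.15) × (1−0.14) = 0.495610
P(Shear sequence unavailable) [OR] = 1 − (1−0.06) × (1−0.32) × (1−0.27) = 0.533384
P(Annular stack lost) [AND] = 0.07 × 0.495610 × 0.20 × 0.533384 = 0.003701
P(Offshore blowout preventer fails to close) [OR] = 1 − (1−0.003701) × (1−0.32) = 0.322517
Rounded to 4 decimal places: P(Offshore blowout preventer fails to close) ≈ 0.3225.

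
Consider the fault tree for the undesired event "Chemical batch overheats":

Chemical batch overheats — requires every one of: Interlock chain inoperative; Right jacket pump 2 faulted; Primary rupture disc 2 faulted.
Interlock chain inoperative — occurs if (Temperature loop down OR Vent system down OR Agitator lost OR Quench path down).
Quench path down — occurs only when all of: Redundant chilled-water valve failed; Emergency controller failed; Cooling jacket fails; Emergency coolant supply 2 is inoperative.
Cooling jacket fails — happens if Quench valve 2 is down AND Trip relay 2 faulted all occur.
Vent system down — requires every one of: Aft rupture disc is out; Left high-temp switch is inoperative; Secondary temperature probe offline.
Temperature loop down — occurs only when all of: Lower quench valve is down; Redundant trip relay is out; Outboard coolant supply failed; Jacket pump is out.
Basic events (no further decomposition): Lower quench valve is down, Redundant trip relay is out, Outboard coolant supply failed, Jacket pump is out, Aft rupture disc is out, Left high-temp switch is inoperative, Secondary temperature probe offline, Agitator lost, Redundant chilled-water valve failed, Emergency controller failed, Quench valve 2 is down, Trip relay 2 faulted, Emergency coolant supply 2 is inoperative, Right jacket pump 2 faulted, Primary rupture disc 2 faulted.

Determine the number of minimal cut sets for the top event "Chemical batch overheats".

Temperature loop down [AND]: one cut set from each child combined → 1 × 1 × 1 × 1 = 1 cut set(s).
Vent system down [AND]: one cut set from each child combined → 1 × 1 × 1 = 1 cut set(s).
Cooling jacket fails [AND]: one cut set from each child combined → 1 × 1 = 1 cut set(s).
Quench path down [AND]: one cut set from each child combined → 1 × 1 × 1 × 1 = 1 cut set(s).
Interlock chain inoperative [OR]: union of children's cut sets → 4 cut set(s).
Chemical batch overheats [AND]: one cut set from each child combined → 4 × 1 × 1 = 4 cut set(s).
Minimal cut sets: {Jacket pump is out, Lower quench valve is down, Outboard coolant supply failed, Primary rupture disc 2 faulted, Redundant trip relay is out, Right jacket pump 2 faulted}; {Aft rupture disc is out, Left high-temp switch is inoperative, Primary rupture disc 2 faulted, Right jacket pump 2 faulted, Secondary temperature probe offline}; {Agitator lost, Primary rupture disc 2 faulted, Right jacket pump 2 faulted}; {Emergency controller failed, Emergency coolant supply 2 is inoperative, Primary rupture disc 2 faulted, Quench valve 2 is down, Redundant chilled-water valve failed, Right jacket pump 2 faulted, Trip relay 2 faulted}.

4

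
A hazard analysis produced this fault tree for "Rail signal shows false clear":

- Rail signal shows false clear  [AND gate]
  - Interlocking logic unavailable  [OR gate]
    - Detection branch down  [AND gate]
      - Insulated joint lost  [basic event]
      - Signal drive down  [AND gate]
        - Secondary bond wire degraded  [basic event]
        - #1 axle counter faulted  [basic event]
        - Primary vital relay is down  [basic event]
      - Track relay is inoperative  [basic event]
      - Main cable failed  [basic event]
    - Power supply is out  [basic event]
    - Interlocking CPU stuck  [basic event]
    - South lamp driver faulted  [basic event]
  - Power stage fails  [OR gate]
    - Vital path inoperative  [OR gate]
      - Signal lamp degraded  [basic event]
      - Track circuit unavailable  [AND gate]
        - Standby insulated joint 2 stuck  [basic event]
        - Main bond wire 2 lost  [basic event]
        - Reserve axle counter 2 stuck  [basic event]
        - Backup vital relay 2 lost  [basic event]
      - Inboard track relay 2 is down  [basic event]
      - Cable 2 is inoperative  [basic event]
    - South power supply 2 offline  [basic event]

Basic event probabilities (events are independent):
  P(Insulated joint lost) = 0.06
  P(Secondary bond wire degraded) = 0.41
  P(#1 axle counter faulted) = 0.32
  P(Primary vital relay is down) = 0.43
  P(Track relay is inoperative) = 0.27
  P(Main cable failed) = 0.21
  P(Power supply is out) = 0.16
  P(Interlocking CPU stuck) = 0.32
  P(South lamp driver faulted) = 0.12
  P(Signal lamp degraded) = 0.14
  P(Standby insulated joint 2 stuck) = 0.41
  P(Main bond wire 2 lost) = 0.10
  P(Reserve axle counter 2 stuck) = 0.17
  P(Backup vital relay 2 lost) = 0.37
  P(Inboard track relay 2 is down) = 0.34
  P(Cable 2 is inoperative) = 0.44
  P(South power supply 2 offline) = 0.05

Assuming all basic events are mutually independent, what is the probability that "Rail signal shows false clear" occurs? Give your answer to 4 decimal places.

P(Signal drive down) [AND] = 0.41 × 0.32 × 0.43 = 0.056416
P(Detection branch down) [AND] = 0.06 × 0.056416 × 0.27 × 0.21 = 0.000192
P(Interlocking logic unavailable) [OR] = 1 − (1−0.000192) × (1−0.16) × (1−0.32) × (1−0.12) = 0.497441
P(Track circuit unavailable) [AND] = 0.41 × 0.10 × 0.17 × 0.37 = 0.002579
P(Vital path inoperative) [OR] = 1 − (1−0.14) × (1−0.002579) × (1−0.34) × (1−0.44) = 0.682964
P(Power stage fails) [OR] = 1 − (1−0.682964) × (1−0.05) = 0.698816
P(Rail signal shows false clear) [AND] = 0.497441 × 0.698816 = 0.347620
Rounded to 4 decimal places: P(Rail signal shows false clear) ≈ 0.3476.

0.3476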